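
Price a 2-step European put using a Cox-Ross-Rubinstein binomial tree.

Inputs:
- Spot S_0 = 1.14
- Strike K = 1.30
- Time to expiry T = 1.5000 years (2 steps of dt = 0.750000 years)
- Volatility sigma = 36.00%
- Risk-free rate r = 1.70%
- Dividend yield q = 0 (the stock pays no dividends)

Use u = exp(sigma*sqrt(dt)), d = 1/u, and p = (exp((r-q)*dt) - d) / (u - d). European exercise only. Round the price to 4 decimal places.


dt = T/N = 0.750000
u = exp(sigma*sqrt(dt)) = 1.365839; d = 1/u = 0.732151
p = (exp((r-q)*dt) - d) / (u - d) = 0.442932
Discount per step: exp(-r*dt) = 0.987331
Stock lattice S(k, i) with i counting down-moves:
  k=0: S(0,0) = 1.1400
  k=1: S(1,0) = 1.5571; S(1,1) = 0.8347
  k=2: S(2,0) = 2.1267; S(2,1) = 1.1400; S(2,2) = 0.6111
Terminal payoffs V(N, i) = max(K - S_T, 0):
  V(2,0) = 0.000000; V(2,1) = 0.160000; V(2,2) = 0.688909
Backward induction: V(k, i) = exp(-r*dt) * [p * V(k+1, i) + (1-p) * V(k+1, i+1)].
  V(1,0) = exp(-r*dt) * [p*0.000000 + (1-p)*0.160000] = 0.088002
  V(1,1) = exp(-r*dt) * [p*0.160000 + (1-p)*0.688909] = 0.448879
  V(0,0) = exp(-r*dt) * [p*0.088002 + (1-p)*0.448879] = 0.285373

Answer: Price = V(0,0) = 0.2854


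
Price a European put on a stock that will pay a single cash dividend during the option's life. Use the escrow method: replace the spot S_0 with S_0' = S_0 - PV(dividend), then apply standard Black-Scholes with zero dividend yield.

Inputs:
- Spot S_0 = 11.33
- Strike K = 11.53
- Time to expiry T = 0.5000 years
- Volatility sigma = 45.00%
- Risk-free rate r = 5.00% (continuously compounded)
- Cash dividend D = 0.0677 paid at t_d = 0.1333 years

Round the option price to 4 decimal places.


PV(D) = D * exp(-r * t_d) = 0.0677 * 0.99335716 = 0.06725028
S_0' = S_0 - PV(D) = 11.3300 - 0.06725028 = 11.26274972
d1 = (ln(S_0'/K) + (r + sigma^2/2)*T) / (sigma*sqrt(T)) = 0.16396537
d2 = d1 - sigma*sqrt(T) = -0.15423268
exp(-rT) = 0.97530991
N(-d1) = 0.43487920; N(-d2) = 0.56128686
P = K * exp(-rT) * N(-d2) - S_0' * N(-d1) = 11.5300 * 0.97530991 * 0.56128686 - 11.26274972 * 0.43487920 = 1.4139

Answer: Price = 1.4139


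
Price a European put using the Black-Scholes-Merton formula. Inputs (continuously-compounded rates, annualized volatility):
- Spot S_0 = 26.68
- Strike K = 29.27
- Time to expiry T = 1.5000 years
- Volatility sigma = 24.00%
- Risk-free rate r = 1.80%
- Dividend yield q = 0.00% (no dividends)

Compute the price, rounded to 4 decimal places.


d1 = (ln(S/K) + (r - q + 0.5*sigma^2) * T) / (sigma * sqrt(T)) = -0.07637264
d2 = d1 - sigma * sqrt(T) = -0.37031141
exp(-rT) = 0.97336124; exp(-qT) = 1.00000000
P = K * exp(-rT) * N(-d2) - S_0 * exp(-qT) * N(-d1)
N(-d1) = 0.53043868; N(-d2) = 0.64442476
P = 29.2700 * 0.97336124 * 0.64442476 - 26.6800 * 1.00000000 * 0.53043868 = 4.2077

Answer: Price = 4.2077


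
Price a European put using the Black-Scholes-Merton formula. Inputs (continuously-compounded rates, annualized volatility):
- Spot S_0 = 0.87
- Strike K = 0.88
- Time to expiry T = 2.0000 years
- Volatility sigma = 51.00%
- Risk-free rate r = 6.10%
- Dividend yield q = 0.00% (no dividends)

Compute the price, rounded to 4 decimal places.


d1 = (ln(S/K) + (r - q + 0.5*sigma^2) * T) / (sigma * sqrt(T)) = 0.51392979
d2 = d1 - sigma * sqrt(T) = -0.20731913
exp(-rT) = 0.88514837; exp(-qT) = 1.00000000
P = K * exp(-rT) * N(-d2) - S_0 * exp(-qT) * N(-d1)
N(-d1) = 0.30365054; N(-d2) = 0.58211968
P = 0.8800 * 0.88514837 * 0.58211968 - 0.8700 * 1.00000000 * 0.30365054 = 0.1893

Answer: Price = 0.1893


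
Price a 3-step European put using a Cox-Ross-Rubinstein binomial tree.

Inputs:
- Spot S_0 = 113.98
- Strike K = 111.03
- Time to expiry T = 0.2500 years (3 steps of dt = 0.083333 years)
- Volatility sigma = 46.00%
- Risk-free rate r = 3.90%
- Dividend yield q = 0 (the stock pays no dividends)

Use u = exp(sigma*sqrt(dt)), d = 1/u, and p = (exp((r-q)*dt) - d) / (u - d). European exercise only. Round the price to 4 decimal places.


dt = T/N = 0.083333
u = exp(sigma*sqrt(dt)) = 1.142011; d = 1/u = 0.875648
p = (exp((r-q)*dt) - d) / (u - d) = 0.479072
Discount per step: exp(-r*dt) = 0.996755
Stock lattice S(k, i) with i counting down-moves:
  k=0: S(0,0) = 113.9800
  k=1: S(1,0) = 130.1664; S(1,1) = 99.8064
  k=2: S(2,0) = 148.6514; S(2,1) = 113.9800; S(2,2) = 87.3953
  k=3: S(3,0) = 169.7615; S(3,1) = 130.1664; S(3,2) = 99.8064; S(3,3) = 76.5276
Terminal payoffs V(N, i) = max(K - S_T, 0):
  V(3,0) = 0.000000; V(3,1) = 0.000000; V(3,2) = 11.223588; V(3,3) = 34.502412
Backward induction: V(k, i) = exp(-r*dt) * [p * V(k+1, i) + (1-p) * V(k+1, i+1)].
  V(2,0) = exp(-r*dt) * [p*0.000000 + (1-p)*0.000000] = 0.000000
  V(2,1) = exp(-r*dt) * [p*0.000000 + (1-p)*11.223588] = 5.827707
  V(2,2) = exp(-r*dt) * [p*11.223588 + (1-p)*34.502412] = 23.274406
  V(1,0) = exp(-r*dt) * [p*0.000000 + (1-p)*5.827707] = 3.025963
  V(1,1) = exp(-r*dt) * [p*5.827707 + (1-p)*23.274406] = 14.867776
  V(0,0) = exp(-r*dt) * [p*3.025963 + (1-p)*14.867776] = 9.164857

Answer: Price = V(0,0) = 9.1649


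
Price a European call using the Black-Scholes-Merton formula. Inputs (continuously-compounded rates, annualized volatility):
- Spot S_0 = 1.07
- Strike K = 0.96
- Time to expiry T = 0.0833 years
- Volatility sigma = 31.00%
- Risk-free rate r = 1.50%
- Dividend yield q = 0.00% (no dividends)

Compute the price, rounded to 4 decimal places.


Answer: Price = 0.1160

Derivation:
d1 = (ln(S/K) + (r - q + 0.5*sigma^2) * T) / (sigma * sqrt(T)) = 1.27116283
d2 = d1 - sigma * sqrt(T) = 1.18169144
exp(-rT) = 0.99875128; exp(-qT) = 1.00000000
C = S_0 * exp(-qT) * N(d1) - K * exp(-rT) * N(d2)
N(d1) = 0.89816464; N(d2) = 0.88133592
C = 1.0700 * 1.00000000 * 0.89816464 - 0.9600 * 0.99875128 * 0.88133592 = 0.1160


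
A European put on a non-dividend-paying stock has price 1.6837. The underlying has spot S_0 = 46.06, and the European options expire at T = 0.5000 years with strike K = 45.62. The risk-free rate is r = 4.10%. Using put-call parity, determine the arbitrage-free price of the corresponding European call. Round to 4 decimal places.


Put-call parity: C - P = S_0 * exp(-qT) - K * exp(-rT).
S_0 * exp(-qT) = 46.0600 * 1.00000000 = 46.06000000
K * exp(-rT) = 45.6200 * 0.97970870 = 44.69431073
C = P + S*exp(-qT) - K*exp(-rT)
C = 1.6837 + 46.06000000 - 44.69431073 = 3.0494

Answer: Call price = 3.0494


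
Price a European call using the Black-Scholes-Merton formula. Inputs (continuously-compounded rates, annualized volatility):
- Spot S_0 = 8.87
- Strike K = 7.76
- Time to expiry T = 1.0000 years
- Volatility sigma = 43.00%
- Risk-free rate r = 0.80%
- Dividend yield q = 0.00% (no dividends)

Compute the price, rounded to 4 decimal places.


d1 = (ln(S/K) + (r - q + 0.5*sigma^2) * T) / (sigma * sqrt(T)) = 0.54451735
d2 = d1 - sigma * sqrt(T) = 0.11451735
exp(-rT) = 0.99203191; exp(-qT) = 1.00000000
C = S_0 * exp(-qT) * N(d1) - K * exp(-rT) * N(d2)
N(d1) = 0.70695725; N(d2) = 0.54558615
C = 8.8700 * 1.00000000 * 0.70695725 - 7.7600 * 0.99203191 * 0.54558615 = 2.0707

Answer: Price = 2.0707


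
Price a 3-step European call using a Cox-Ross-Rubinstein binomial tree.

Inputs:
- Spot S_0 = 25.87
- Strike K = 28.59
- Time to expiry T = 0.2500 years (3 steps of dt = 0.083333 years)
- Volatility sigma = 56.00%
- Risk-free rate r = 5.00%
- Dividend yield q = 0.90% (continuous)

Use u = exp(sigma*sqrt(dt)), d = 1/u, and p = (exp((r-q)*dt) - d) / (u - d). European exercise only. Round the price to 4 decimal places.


dt = T/N = 0.083333
u = exp(sigma*sqrt(dt)) = 1.175458; d = 1/u = 0.850732
p = (exp((r-q)*dt) - d) / (u - d) = 0.470213
Discount per step: exp(-r*dt) = 0.995842
Stock lattice S(k, i) with i counting down-moves:
  k=0: S(0,0) = 25.8700
  k=1: S(1,0) = 30.4091; S(1,1) = 22.0084
  k=2: S(2,0) = 35.7446; S(2,1) = 25.8700; S(2,2) = 18.7233
  k=3: S(3,0) = 42.0163; S(3,1) = 30.4091; S(3,2) = 22.0084; S(3,3) = 15.9285
Terminal payoffs V(N, i) = max(S_T - K, 0):
  V(3,0) = 13.426325; V(3,1) = 1.819105; V(3,2) = 0.000000; V(3,3) = 0.000000
Backward induction: V(k, i) = exp(-r*dt) * [p * V(k+1, i) + (1-p) * V(k+1, i+1)].
  V(2,0) = exp(-r*dt) * [p*13.426325 + (1-p)*1.819105] = 7.246712
  V(2,1) = exp(-r*dt) * [p*1.819105 + (1-p)*0.000000] = 0.851810
  V(2,2) = exp(-r*dt) * [p*0.000000 + (1-p)*0.000000] = 0.000000
  V(1,0) = exp(-r*dt) * [p*7.246712 + (1-p)*0.851810] = 3.842731
  V(1,1) = exp(-r*dt) * [p*0.851810 + (1-p)*0.000000] = 0.398867
  V(0,0) = exp(-r*dt) * [p*3.842731 + (1-p)*0.398867] = 2.009825

Answer: Price = V(0,0) = 2.0098


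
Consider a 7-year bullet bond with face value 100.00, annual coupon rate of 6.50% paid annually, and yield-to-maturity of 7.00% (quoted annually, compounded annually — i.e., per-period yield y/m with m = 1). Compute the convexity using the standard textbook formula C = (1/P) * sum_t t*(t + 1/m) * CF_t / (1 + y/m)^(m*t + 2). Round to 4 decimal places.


Answer: Convexity = 38.0960

Derivation:
Coupon per period c = face * coupon_rate / m = 6.500000
Periods per year m = 1; per-period yield y/m = 0.070000
Number of cashflows N = 7
Cashflows (t years, CF_t, discount factor 1/(1+y/m)^(m*t), PV):
  t = 1.0000: CF_t = 6.500000, DF = 0.934579, PV = 6.074766
  t = 2.0000: CF_t = 6.500000, DF = 0.873439, PV = 5.677352
  t = 3.0000: CF_t = 6.500000, DF = 0.816298, PV = 5.305936
  t = 4.0000: CF_t = 6.500000, DF = 0.762895, PV = 4.958819
  t = 5.0000: CF_t = 6.500000, DF = 0.712986, PV = 4.634410
  t = 6.0000: CF_t = 6.500000, DF = 0.666342, PV = 4.331224
  t = 7.0000: CF_t = 106.500000, DF = 0.622750, PV = 66.322848
Price P = sum_t PV_t = 97.305355
Convexity numerator sum_t t*(t + 1/m) * CF_t / (1+y/m)^(m*t + 2):
  t = 1.0000: term = 10.611872
  t = 2.0000: term = 29.752913
  t = 3.0000: term = 55.612922
  t = 4.0000: term = 86.624489
  t = 5.0000: term = 121.436200
  t = 6.0000: term = 158.888486
  t = 7.0000: term = 3244.020841
Convexity = (1/P) * sum = 3706.947723 / 97.305355 = 38.096030


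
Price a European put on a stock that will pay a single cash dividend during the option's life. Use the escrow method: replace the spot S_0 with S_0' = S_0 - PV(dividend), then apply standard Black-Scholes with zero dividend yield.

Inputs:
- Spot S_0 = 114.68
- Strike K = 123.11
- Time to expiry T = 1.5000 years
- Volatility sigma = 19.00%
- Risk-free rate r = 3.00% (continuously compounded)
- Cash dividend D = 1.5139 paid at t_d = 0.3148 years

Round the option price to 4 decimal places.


PV(D) = D * exp(-r * t_d) = 1.5139 * 0.99060045 = 1.49967003
S_0' = S_0 - PV(D) = 114.6800 - 1.49967003 = 113.18032997
d1 = (ln(S_0'/K) + (r + sigma^2/2)*T) / (sigma*sqrt(T)) = -0.05165792
d2 = d1 - sigma*sqrt(T) = -0.28435945
exp(-rT) = 0.95599748
N(-d1) = 0.52059937; N(-d2) = 0.61193253
P = K * exp(-rT) * N(-d2) - S_0' * N(-d1) = 123.1100 * 0.95599748 * 0.61193253 - 113.18032997 * 0.52059937 = 13.0985

Answer: Price = 13.0985


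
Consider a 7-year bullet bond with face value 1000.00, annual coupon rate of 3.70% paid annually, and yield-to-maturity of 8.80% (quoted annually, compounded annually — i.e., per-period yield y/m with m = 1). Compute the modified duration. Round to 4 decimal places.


Coupon per period c = face * coupon_rate / m = 37.000000
Periods per year m = 1; per-period yield y/m = 0.088000
Number of cashflows N = 7
Cashflows (t years, CF_t, discount factor 1/(1+y/m)^(m*t), PV):
  t = 1.0000: CF_t = 37.000000, DF = 0.919118, PV = 34.007353
  t = 2.0000: CF_t = 37.000000, DF = 0.844777, PV = 31.256758
  t = 3.0000: CF_t = 37.000000, DF = 0.776450, PV = 28.728638
  t = 4.0000: CF_t = 37.000000, DF = 0.713649, PV = 26.404998
  t = 5.0000: CF_t = 37.000000, DF = 0.655927, PV = 24.269300
  t = 6.0000: CF_t = 37.000000, DF = 0.602874, PV = 22.306342
  t = 7.0000: CF_t = 1037.000000, DF = 0.554112, PV = 574.614378
Price P = sum_t PV_t = 741.587767
First compute Macaulay numerator sum_t t * PV_t:
  t * PV_t at t = 1.0000: 34.007353
  t * PV_t at t = 2.0000: 62.513516
  t * PV_t at t = 3.0000: 86.185914
  t * PV_t at t = 4.0000: 105.619993
  t * PV_t at t = 5.0000: 121.346499
  t * PV_t at t = 6.0000: 133.838051
  t * PV_t at t = 7.0000: 4022.300647
Macaulay duration D = 4565.811974 / 741.587767 = 6.156806
Modified duration = D / (1 + y/m) = 6.156806 / (1 + 0.088000) = 5.658829

Answer: Modified duration = 5.6588


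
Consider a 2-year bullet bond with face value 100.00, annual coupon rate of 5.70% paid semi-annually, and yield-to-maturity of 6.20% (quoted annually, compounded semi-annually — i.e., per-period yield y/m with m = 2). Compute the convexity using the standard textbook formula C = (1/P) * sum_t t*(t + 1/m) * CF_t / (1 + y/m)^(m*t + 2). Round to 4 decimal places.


Answer: Convexity = 4.4472

Derivation:
Coupon per period c = face * coupon_rate / m = 2.850000
Periods per year m = 2; per-period yield y/m = 0.031000
Number of cashflows N = 4
Cashflows (t years, CF_t, discount factor 1/(1+y/m)^(m*t), PV):
  t = 0.5000: CF_t = 2.850000, DF = 0.969932, PV = 2.764306
  t = 1.0000: CF_t = 2.850000, DF = 0.940768, PV = 2.681190
  t = 1.5000: CF_t = 2.850000, DF = 0.912481, PV = 2.600572
  t = 2.0000: CF_t = 102.850000, DF = 0.885045, PV = 91.026875
Price P = sum_t PV_t = 99.072943
Convexity numerator sum_t t*(t + 1/m) * CF_t / (1+y/m)^(m*t + 2):
  t = 0.5000: term = 1.300286
  t = 1.0000: term = 3.783567
  t = 1.5000: term = 7.339607
  t = 2.0000: term = 428.175988
Convexity = (1/P) * sum = 440.599448 / 99.072943 = 4.447223


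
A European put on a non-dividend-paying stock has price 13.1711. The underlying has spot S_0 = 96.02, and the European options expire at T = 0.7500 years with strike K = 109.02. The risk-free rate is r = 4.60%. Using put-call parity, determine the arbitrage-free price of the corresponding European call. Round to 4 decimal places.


Put-call parity: C - P = S_0 * exp(-qT) - K * exp(-rT).
S_0 * exp(-qT) = 96.0200 * 1.00000000 = 96.02000000
K * exp(-rT) = 109.0200 * 0.96608834 = 105.32295079
C = P + S*exp(-qT) - K*exp(-rT)
C = 13.1711 + 96.02000000 - 105.32295079 = 3.8681

Answer: Call price = 3.8681


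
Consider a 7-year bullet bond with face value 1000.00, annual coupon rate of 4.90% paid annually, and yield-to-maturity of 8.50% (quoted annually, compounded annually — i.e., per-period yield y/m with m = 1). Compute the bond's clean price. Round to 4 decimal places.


Answer: Price = 815.7335

Derivation:
Coupon per period c = face * coupon_rate / m = 49.000000
Periods per year m = 1; per-period yield y/m = 0.085000
Number of cashflows N = 7
Cashflows (t years, CF_t, discount factor 1/(1+y/m)^(m*t), PV):
  t = 1.0000: CF_t = 49.000000, DF = 0.921659, PV = 45.161290
  t = 2.0000: CF_t = 49.000000, DF = 0.849455, PV = 41.623309
  t = 3.0000: CF_t = 49.000000, DF = 0.782908, PV = 38.362497
  t = 4.0000: CF_t = 49.000000, DF = 0.721574, PV = 35.357140
  t = 5.0000: CF_t = 49.000000, DF = 0.665045, PV = 32.587226
  t = 6.0000: CF_t = 49.000000, DF = 0.612945, PV = 30.034309
  t = 7.0000: CF_t = 1049.000000, DF = 0.564926, PV = 592.607742
Price P = sum_t PV_t = 815.733513


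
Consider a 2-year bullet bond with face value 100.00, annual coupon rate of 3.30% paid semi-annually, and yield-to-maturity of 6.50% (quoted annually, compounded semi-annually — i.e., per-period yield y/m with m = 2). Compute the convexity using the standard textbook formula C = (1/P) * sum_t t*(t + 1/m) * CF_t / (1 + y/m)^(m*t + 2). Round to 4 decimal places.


Answer: Convexity = 4.5346

Derivation:
Coupon per period c = face * coupon_rate / m = 1.650000
Periods per year m = 2; per-period yield y/m = 0.032500
Number of cashflows N = 4
Cashflows (t years, CF_t, discount factor 1/(1+y/m)^(m*t), PV):
  t = 0.5000: CF_t = 1.650000, DF = 0.968523, PV = 1.598063
  t = 1.0000: CF_t = 1.650000, DF = 0.938037, PV = 1.547761
  t = 1.5000: CF_t = 1.650000, DF = 0.908510, PV = 1.499042
  t = 2.0000: CF_t = 101.650000, DF = 0.879913, PV = 89.443162
Price P = sum_t PV_t = 94.088027
Convexity numerator sum_t t*(t + 1/m) * CF_t / (1+y/m)^(m*t + 2):
  t = 0.5000: term = 0.749521
  t = 1.0000: term = 2.177785
  t = 1.5000: term = 4.218469
  t = 2.0000: term = 419.504888
Convexity = (1/P) * sum = 426.650663 / 94.088027 = 4.534590


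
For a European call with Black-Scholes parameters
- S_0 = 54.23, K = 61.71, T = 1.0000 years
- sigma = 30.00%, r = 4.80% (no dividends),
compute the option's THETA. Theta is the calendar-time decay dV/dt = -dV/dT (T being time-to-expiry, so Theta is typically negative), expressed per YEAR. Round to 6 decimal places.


d1 = -0.1207057716; d2 = -0.4207057716
phi(d1) = 0.3960465695; exp(-qT) = 1.0000000000; exp(-rT) = 0.9531337871
Theta = -S*exp(-qT)*phi(d1)*sigma/(2*sqrt(T)) - r*K*exp(-rT)*N(d2) + q*S*exp(-qT)*N(d1)
N(d1) = 0.4519620437; N(d2) = 0.3369849731; sqrt(T) = 1.0000000000
Term 1 = -54.2300 * 1.0000000000 * 0.3960465695 * 0.3000 / (2 * 1.0000000000) = -3.2216408196
Term 2 = -0.0480 * 61.7100 * 0.9531337871 * 0.3369849731 = -0.9513956991
Term 3 = 0 (no dividend yield, q = 0)
Theta = -3.2216408196 + (-0.9513956991) + (0.0000000000) = -4.173037

Answer: Theta = -4.173037


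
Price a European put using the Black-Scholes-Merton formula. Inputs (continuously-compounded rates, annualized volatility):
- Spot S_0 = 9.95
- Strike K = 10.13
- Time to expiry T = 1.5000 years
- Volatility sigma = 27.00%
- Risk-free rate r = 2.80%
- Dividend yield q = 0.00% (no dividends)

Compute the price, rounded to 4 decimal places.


Answer: Price = 1.1762

Derivation:
d1 = (ln(S/K) + (r - q + 0.5*sigma^2) * T) / (sigma * sqrt(T)) = 0.23813344
d2 = d1 - sigma * sqrt(T) = -0.09254767
exp(-rT) = 0.95886978; exp(-qT) = 1.00000000
P = K * exp(-rT) * N(-d2) - S_0 * exp(-qT) * N(-d1)
N(-d1) = 0.40588880; N(-d2) = 0.53686854
P = 10.1300 * 0.95886978 * 0.53686854 - 9.9500 * 1.00000000 * 0.40588880 = 1.1762


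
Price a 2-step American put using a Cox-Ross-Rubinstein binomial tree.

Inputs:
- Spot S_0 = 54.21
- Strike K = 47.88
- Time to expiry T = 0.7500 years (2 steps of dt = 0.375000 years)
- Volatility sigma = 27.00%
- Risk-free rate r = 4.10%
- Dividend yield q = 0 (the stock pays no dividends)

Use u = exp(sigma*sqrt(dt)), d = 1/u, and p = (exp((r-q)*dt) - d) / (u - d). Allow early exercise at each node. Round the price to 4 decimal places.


Answer: Price = V(0,0) = 2.1193

Derivation:
dt = T/N = 0.375000
u = exp(sigma*sqrt(dt)) = 1.179795; d = 1/u = 0.847605
p = (exp((r-q)*dt) - d) / (u - d) = 0.505400
Discount per step: exp(-r*dt) = 0.984743
Stock lattice S(k, i) with i counting down-moves:
  k=0: S(0,0) = 54.2100
  k=1: S(1,0) = 63.9567; S(1,1) = 45.9487
  k=2: S(2,0) = 75.4558; S(2,1) = 54.2100; S(2,2) = 38.9463
Terminal payoffs V(N, i) = max(K - S_T, 0):
  V(2,0) = 0.000000; V(2,1) = 0.000000; V(2,2) = 8.933680
Backward induction: V(k, i) = exp(-r*dt) * [p * V(k+1, i) + (1-p) * V(k+1, i+1)]; then take max(V_cont, immediate exercise) for American.
  V(1,0) = exp(-r*dt) * [p*0.000000 + (1-p)*0.000000] = 0.000000; exercise = 0.000000; V(1,0) = max -> 0.000000
  V(1,1) = exp(-r*dt) * [p*0.000000 + (1-p)*8.933680] = 4.351180; exercise = 1.931333; V(1,1) = max -> 4.351180
  V(0,0) = exp(-r*dt) * [p*0.000000 + (1-p)*4.351180] = 2.119258; exercise = 0.000000; V(0,0) = max -> 2.119258


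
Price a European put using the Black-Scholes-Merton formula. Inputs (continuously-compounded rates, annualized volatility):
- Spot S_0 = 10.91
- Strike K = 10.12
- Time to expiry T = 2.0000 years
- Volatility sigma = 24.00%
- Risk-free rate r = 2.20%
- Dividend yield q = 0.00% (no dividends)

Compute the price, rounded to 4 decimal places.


Answer: Price = 0.8585

Derivation:
d1 = (ln(S/K) + (r - q + 0.5*sigma^2) * T) / (sigma * sqrt(T)) = 0.52080222
d2 = d1 - sigma * sqrt(T) = 0.18139097
exp(-rT) = 0.95695396; exp(-qT) = 1.00000000
P = K * exp(-rT) * N(-d2) - S_0 * exp(-qT) * N(-d1)
N(-d1) = 0.30125228; N(-d2) = 0.42803035
P = 10.1200 * 0.95695396 * 0.42803035 - 10.9100 * 1.00000000 * 0.30125228 = 0.8585


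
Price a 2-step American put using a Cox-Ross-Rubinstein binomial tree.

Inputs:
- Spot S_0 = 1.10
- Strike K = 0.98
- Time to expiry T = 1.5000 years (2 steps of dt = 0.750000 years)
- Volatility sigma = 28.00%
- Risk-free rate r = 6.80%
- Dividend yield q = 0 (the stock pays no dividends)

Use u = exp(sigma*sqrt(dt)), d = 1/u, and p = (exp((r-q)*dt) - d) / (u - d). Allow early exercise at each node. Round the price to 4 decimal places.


dt = T/N = 0.750000
u = exp(sigma*sqrt(dt)) = 1.274415; d = 1/u = 0.784674
p = (exp((r-q)*dt) - d) / (u - d) = 0.546511
Discount per step: exp(-r*dt) = 0.950279
Stock lattice S(k, i) with i counting down-moves:
  k=0: S(0,0) = 1.1000
  k=1: S(1,0) = 1.4019; S(1,1) = 0.8631
  k=2: S(2,0) = 1.7865; S(2,1) = 1.1000; S(2,2) = 0.6773
Terminal payoffs V(N, i) = max(K - S_T, 0):
  V(2,0) = 0.000000; V(2,1) = 0.000000; V(2,2) = 0.302716
Backward induction: V(k, i) = exp(-r*dt) * [p * V(k+1, i) + (1-p) * V(k+1, i+1)]; then take max(V_cont, immediate exercise) for American.
  V(1,0) = exp(-r*dt) * [p*0.000000 + (1-p)*0.000000] = 0.000000; exercise = 0.000000; V(1,0) = max -> 0.000000
  V(1,1) = exp(-r*dt) * [p*0.000000 + (1-p)*0.302716] = 0.130452; exercise = 0.116859; V(1,1) = max -> 0.130452
  V(0,0) = exp(-r*dt) * [p*0.000000 + (1-p)*0.130452] = 0.056217; exercise = 0.000000; V(0,0) = max -> 0.056217

Answer: Price = V(0,0) = 0.0562


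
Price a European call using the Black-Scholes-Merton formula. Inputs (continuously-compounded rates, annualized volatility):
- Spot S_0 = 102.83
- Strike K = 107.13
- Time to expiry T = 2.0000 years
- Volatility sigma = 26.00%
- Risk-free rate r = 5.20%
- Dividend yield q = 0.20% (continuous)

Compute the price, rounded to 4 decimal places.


Answer: Price = 17.6315

Derivation:
d1 = (ln(S/K) + (r - q + 0.5*sigma^2) * T) / (sigma * sqrt(T)) = 0.34439932
d2 = d1 - sigma * sqrt(T) = -0.02329621
exp(-rT) = 0.90122530; exp(-qT) = 0.99600799
C = S_0 * exp(-qT) * N(d1) - K * exp(-rT) * N(d2)
N(d1) = 0.63472700; N(d2) = 0.49070700
C = 102.8300 * 0.99600799 * 0.63472700 - 107.1300 * 0.90122530 * 0.49070700 = 17.6315


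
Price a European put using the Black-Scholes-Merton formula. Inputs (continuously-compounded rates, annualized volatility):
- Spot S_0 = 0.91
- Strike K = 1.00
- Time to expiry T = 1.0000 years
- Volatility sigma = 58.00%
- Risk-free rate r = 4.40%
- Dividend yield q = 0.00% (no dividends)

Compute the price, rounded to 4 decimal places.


Answer: Price = 0.2373

Derivation:
d1 = (ln(S/K) + (r - q + 0.5*sigma^2) * T) / (sigma * sqrt(T)) = 0.20325745
d2 = d1 - sigma * sqrt(T) = -0.37674255
exp(-rT) = 0.95695396; exp(-qT) = 1.00000000
P = K * exp(-rT) * N(-d2) - S_0 * exp(-qT) * N(-d1)
N(-d1) = 0.41946691; N(-d2) = 0.64681753
P = 1.0000 * 0.95695396 * 0.64681753 - 0.9100 * 1.00000000 * 0.41946691 = 0.2373


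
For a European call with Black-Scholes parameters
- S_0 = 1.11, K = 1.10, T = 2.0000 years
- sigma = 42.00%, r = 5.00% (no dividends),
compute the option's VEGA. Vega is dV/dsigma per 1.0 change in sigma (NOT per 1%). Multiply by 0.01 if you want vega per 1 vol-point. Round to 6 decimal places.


Answer: Vega = 0.557951

Derivation:
d1 = 0.4805797962; d2 = -0.1133899000
phi(d1) = 0.3554335371; exp(-qT) = 1.0000000000; exp(-rT) = 0.9048374180
Vega = S * exp(-qT) * phi(d1) * sqrt(T) = 1.1100 * 1.0000000000 * 0.3554335371 * 1.4142135624 = 0.557951


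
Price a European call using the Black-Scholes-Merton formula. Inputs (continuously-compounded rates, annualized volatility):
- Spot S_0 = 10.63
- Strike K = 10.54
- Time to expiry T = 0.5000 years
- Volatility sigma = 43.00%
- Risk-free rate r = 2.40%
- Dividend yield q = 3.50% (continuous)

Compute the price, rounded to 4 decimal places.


Answer: Price = 1.2760

Derivation:
d1 = (ln(S/K) + (r - q + 0.5*sigma^2) * T) / (sigma * sqrt(T)) = 0.16190328
d2 = d1 - sigma * sqrt(T) = -0.14215264
exp(-rT) = 0.98807171; exp(-qT) = 0.98265224
C = S_0 * exp(-qT) * N(d1) - K * exp(-rT) * N(d2)
N(d1) = 0.56430899; N(d2) = 0.44347972
C = 10.6300 * 0.98265224 * 0.56430899 - 10.5400 * 0.98807171 * 0.44347972 = 1.2760


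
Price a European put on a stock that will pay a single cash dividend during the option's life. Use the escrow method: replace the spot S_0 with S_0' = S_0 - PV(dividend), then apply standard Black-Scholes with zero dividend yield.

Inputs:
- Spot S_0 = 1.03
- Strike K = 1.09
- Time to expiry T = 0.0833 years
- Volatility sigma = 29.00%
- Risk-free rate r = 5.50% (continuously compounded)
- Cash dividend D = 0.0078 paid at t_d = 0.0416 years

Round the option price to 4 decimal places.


PV(D) = D * exp(-r * t_d) = 0.0078 * 0.99771462 = 0.00778217
S_0' = S_0 - PV(D) = 1.0300 - 0.00778217 = 1.02221783
d1 = (ln(S_0'/K) + (r + sigma^2/2)*T) / (sigma*sqrt(T)) = -0.67048347
d2 = d1 - sigma*sqrt(T) = -0.75418251
exp(-rT) = 0.99542898
N(-d1) = 0.74872518; N(-d2) = 0.77463018
P = K * exp(-rT) * N(-d2) - S_0' * N(-d1) = 1.0900 * 0.99542898 * 0.77463018 - 1.02221783 * 0.74872518 = 0.0751

Answer: Price = 0.0751


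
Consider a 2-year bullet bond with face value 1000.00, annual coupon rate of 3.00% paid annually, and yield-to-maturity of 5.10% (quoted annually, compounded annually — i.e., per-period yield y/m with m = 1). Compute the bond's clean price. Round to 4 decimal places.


Answer: Price = 961.0076

Derivation:
Coupon per period c = face * coupon_rate / m = 30.000000
Periods per year m = 1; per-period yield y/m = 0.051000
Number of cashflows N = 2
Cashflows (t years, CF_t, discount factor 1/(1+y/m)^(m*t), PV):
  t = 1.0000: CF_t = 30.000000, DF = 0.951475, PV = 28.544244
  t = 2.0000: CF_t = 1030.000000, DF = 0.905304, PV = 932.463396
Price P = sum_t PV_t = 961.007640


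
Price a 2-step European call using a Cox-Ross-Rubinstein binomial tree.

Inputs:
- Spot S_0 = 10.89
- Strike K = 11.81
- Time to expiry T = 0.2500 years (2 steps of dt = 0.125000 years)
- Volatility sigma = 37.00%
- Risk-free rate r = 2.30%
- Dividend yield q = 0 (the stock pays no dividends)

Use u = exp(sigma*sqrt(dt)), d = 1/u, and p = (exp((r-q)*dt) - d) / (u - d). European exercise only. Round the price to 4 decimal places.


dt = T/N = 0.125000
u = exp(sigma*sqrt(dt)) = 1.139757; d = 1/u = 0.877380
p = (exp((r-q)*dt) - d) / (u - d) = 0.478316
Discount per step: exp(-r*dt) = 0.997129
Stock lattice S(k, i) with i counting down-moves:
  k=0: S(0,0) = 10.8900
  k=1: S(1,0) = 12.4119; S(1,1) = 9.5547
  k=2: S(2,0) = 14.1466; S(2,1) = 10.8900; S(2,2) = 8.3831
Terminal payoffs V(N, i) = max(S_T - K, 0):
  V(2,0) = 2.336602; V(2,1) = 0.000000; V(2,2) = 0.000000
Backward induction: V(k, i) = exp(-r*dt) * [p * V(k+1, i) + (1-p) * V(k+1, i+1)].
  V(1,0) = exp(-r*dt) * [p*2.336602 + (1-p)*0.000000] = 1.114426
  V(1,1) = exp(-r*dt) * [p*0.000000 + (1-p)*0.000000] = 0.000000
  V(0,0) = exp(-r*dt) * [p*1.114426 + (1-p)*0.000000] = 0.531518

Answer: Price = V(0,0) = 0.5315


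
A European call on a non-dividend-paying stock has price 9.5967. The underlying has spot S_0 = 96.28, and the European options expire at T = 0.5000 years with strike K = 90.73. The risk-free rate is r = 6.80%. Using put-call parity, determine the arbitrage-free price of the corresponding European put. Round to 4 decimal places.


Put-call parity: C - P = S_0 * exp(-qT) - K * exp(-rT).
S_0 * exp(-qT) = 96.2800 * 1.00000000 = 96.28000000
K * exp(-rT) = 90.7300 * 0.96657150 = 87.69703262
P = C - S*exp(-qT) + K*exp(-rT)
P = 9.5967 - 96.28000000 + 87.69703262 = 1.0137

Answer: Put price = 1.0137


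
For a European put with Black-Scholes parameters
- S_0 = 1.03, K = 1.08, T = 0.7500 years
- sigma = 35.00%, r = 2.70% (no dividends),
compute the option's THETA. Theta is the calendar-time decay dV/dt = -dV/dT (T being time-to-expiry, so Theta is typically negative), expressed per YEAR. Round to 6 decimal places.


Answer: Theta = -0.065864

Derivation:
d1 = 0.0619752889; d2 = -0.2411336024
phi(d1) = 0.3981768597; exp(-qT) = 1.0000000000; exp(-rT) = 0.9799536543
Theta = -S*exp(-qT)*phi(d1)*sigma/(2*sqrt(T)) + r*K*exp(-rT)*N(-d2) - q*S*exp(-qT)*N(-d1)
N(-d1) = 0.4752912554; N(-d2) = 0.5952742150; sqrt(T) = 0.8660254038
Term 1 = -1.0300 * 1.0000000000 * 0.3981768597 * 0.3500 / (2 * 0.8660254038) = -0.0828744499
Term 2 = 0.0270 * 1.0800 * 0.9799536543 * 0.5952742150 = 0.0170102277
Term 3 = 0 (no dividend yield, q = 0)
Theta = -0.0828744499 + (0.0170102277) + (0.0000000000) = -0.065864


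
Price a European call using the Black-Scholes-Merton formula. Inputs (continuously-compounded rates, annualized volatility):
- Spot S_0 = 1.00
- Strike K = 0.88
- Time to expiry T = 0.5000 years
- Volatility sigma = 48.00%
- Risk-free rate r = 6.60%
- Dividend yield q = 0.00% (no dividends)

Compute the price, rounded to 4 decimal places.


Answer: Price = 0.2126

Derivation:
d1 = (ln(S/K) + (r - q + 0.5*sigma^2) * T) / (sigma * sqrt(T)) = 0.64356549
d2 = d1 - sigma * sqrt(T) = 0.30415424
exp(-rT) = 0.96753856; exp(-qT) = 1.00000000
C = S_0 * exp(-qT) * N(d1) - K * exp(-rT) * N(d2)
N(d1) = 0.74007138; N(d2) = 0.61949481
C = 1.0000 * 1.00000000 * 0.74007138 - 0.8800 * 0.96753856 * 0.61949481 = 0.2126


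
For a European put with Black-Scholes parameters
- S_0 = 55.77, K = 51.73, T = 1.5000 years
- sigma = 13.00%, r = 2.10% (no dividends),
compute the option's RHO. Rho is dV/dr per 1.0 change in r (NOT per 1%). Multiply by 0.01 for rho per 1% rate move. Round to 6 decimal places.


Answer: Rho = -20.858577

Derivation:
d1 = 0.7497524221; d2 = 0.5905355888
phi(d1) = 0.3011933444; exp(-qT) = 1.0000000000; exp(-rT) = 0.9689909565
N(-d2) = 0.2774158167
Rho = -K*T*exp(-rT)*N(-d2) = -51.7300 * 1.5000 * 0.9689909565 * 0.2774158167 = -20.858577


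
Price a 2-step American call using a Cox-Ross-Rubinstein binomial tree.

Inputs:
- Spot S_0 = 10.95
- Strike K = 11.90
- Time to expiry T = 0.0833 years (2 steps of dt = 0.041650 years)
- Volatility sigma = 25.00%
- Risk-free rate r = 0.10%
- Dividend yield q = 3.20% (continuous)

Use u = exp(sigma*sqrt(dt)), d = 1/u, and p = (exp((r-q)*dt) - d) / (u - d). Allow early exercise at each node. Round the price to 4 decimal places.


Answer: Price = V(0,0) = 0.0510

Derivation:
dt = T/N = 0.041650
u = exp(sigma*sqrt(dt)) = 1.052345; d = 1/u = 0.950259
p = (exp((r-q)*dt) - d) / (u - d) = 0.474608
Discount per step: exp(-r*dt) = 0.999958
Stock lattice S(k, i) with i counting down-moves:
  k=0: S(0,0) = 10.9500
  k=1: S(1,0) = 11.5232; S(1,1) = 10.4053
  k=2: S(2,0) = 12.1264; S(2,1) = 10.9500; S(2,2) = 9.8878
Terminal payoffs V(N, i) = max(S_T - K, 0):
  V(2,0) = 0.226354; V(2,1) = 0.000000; V(2,2) = 0.000000
Backward induction: V(k, i) = exp(-r*dt) * [p * V(k+1, i) + (1-p) * V(k+1, i+1)]; then take max(V_cont, immediate exercise) for American.
  V(1,0) = exp(-r*dt) * [p*0.226354 + (1-p)*0.000000] = 0.107425; exercise = 0.000000; V(1,0) = max -> 0.107425
  V(1,1) = exp(-r*dt) * [p*0.000000 + (1-p)*0.000000] = 0.000000; exercise = 0.000000; V(1,1) = max -> 0.000000
  V(0,0) = exp(-r*dt) * [p*0.107425 + (1-p)*0.000000] = 0.050983; exercise = 0.000000; V(0,0) = max -> 0.050983


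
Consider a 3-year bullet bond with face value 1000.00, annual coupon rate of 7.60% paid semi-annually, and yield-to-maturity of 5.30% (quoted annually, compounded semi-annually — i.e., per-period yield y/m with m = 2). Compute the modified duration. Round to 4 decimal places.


Coupon per period c = face * coupon_rate / m = 38.000000
Periods per year m = 2; per-period yield y/m = 0.026500
Number of cashflows N = 6
Cashflows (t years, CF_t, discount factor 1/(1+y/m)^(m*t), PV):
  t = 0.5000: CF_t = 38.000000, DF = 0.974184, PV = 37.018997
  t = 1.0000: CF_t = 38.000000, DF = 0.949035, PV = 36.063319
  t = 1.5000: CF_t = 38.000000, DF = 0.924535, PV = 35.132312
  t = 2.0000: CF_t = 38.000000, DF = 0.900667, PV = 34.225341
  t = 2.5000: CF_t = 38.000000, DF = 0.877415, PV = 33.341784
  t = 3.0000: CF_t = 1038.000000, DF = 0.854764, PV = 887.245144
Price P = sum_t PV_t = 1063.026896
First compute Macaulay numerator sum_t t * PV_t:
  t * PV_t at t = 0.5000: 18.509498
  t * PV_t at t = 1.0000: 36.063319
  t * PV_t at t = 1.5000: 52.698469
  t * PV_t at t = 2.0000: 68.450682
  t * PV_t at t = 2.5000: 83.354459
  t * PV_t at t = 3.0000: 2661.735433
Macaulay duration D = 2920.811859 / 1063.026896 = 2.747637
Modified duration = D / (1 + y/m) = 2.747637 / (1 + 0.026500) = 2.676704

Answer: Modified duration = 2.6767


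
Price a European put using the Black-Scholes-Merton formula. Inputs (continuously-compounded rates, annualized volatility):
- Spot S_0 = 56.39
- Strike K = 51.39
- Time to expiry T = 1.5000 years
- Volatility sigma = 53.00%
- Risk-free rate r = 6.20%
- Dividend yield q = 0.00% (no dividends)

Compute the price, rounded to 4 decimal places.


d1 = (ln(S/K) + (r - q + 0.5*sigma^2) * T) / (sigma * sqrt(T)) = 0.61086767
d2 = d1 - sigma * sqrt(T) = -0.03824711
exp(-rT) = 0.91119350; exp(-qT) = 1.00000000
P = K * exp(-rT) * N(-d2) - S_0 * exp(-qT) * N(-d1)
N(-d1) = 0.27064359; N(-d2) = 0.51525467
P = 51.3900 * 0.91119350 * 0.51525467 - 56.3900 * 1.00000000 * 0.27064359 = 8.8658

Answer: Price = 8.8658


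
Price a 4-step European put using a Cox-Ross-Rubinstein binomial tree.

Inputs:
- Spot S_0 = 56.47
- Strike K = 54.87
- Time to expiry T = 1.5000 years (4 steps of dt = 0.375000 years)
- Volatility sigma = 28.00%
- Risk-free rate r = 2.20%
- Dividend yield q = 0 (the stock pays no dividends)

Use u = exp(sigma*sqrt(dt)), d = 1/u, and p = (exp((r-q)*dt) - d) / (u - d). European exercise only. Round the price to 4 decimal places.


dt = T/N = 0.375000
u = exp(sigma*sqrt(dt)) = 1.187042; d = 1/u = 0.842430
p = (exp((r-q)*dt) - d) / (u - d) = 0.481278
Discount per step: exp(-r*dt) = 0.991784
Stock lattice S(k, i) with i counting down-moves:
  k=0: S(0,0) = 56.4700
  k=1: S(1,0) = 67.0322; S(1,1) = 47.5720
  k=2: S(2,0) = 79.5701; S(2,1) = 56.4700; S(2,2) = 40.0761
  k=3: S(3,0) = 94.4530; S(3,1) = 67.0322; S(3,2) = 47.5720; S(3,3) = 33.7614
  k=4: S(4,0) = 112.1197; S(4,1) = 79.5701; S(4,2) = 56.4700; S(4,3) = 40.0761; S(4,4) = 28.4416
Terminal payoffs V(N, i) = max(K - S_T, 0):
  V(4,0) = 0.000000; V(4,1) = 0.000000; V(4,2) = 0.000000; V(4,3) = 14.793867; V(4,4) = 26.428413
Backward induction: V(k, i) = exp(-r*dt) * [p * V(k+1, i) + (1-p) * V(k+1, i+1)].
  V(3,0) = exp(-r*dt) * [p*0.000000 + (1-p)*0.000000] = 0.000000
  V(3,1) = exp(-r*dt) * [p*0.000000 + (1-p)*0.000000] = 0.000000
  V(3,2) = exp(-r*dt) * [p*0.000000 + (1-p)*14.793867] = 7.610860
  V(3,3) = exp(-r*dt) * [p*14.793867 + (1-p)*26.428413] = 20.657834
  V(2,0) = exp(-r*dt) * [p*0.000000 + (1-p)*0.000000] = 0.000000
  V(2,1) = exp(-r*dt) * [p*0.000000 + (1-p)*7.610860] = 3.915487
  V(2,2) = exp(-r*dt) * [p*7.610860 + (1-p)*20.657834] = 14.260481
  V(1,0) = exp(-r*dt) * [p*0.000000 + (1-p)*3.915487] = 2.014363
  V(1,1) = exp(-r*dt) * [p*3.915487 + (1-p)*14.260481] = 9.205407
  V(0,0) = exp(-r*dt) * [p*2.014363 + (1-p)*9.205407] = 5.697321

Answer: Price = V(0,0) = 5.6973


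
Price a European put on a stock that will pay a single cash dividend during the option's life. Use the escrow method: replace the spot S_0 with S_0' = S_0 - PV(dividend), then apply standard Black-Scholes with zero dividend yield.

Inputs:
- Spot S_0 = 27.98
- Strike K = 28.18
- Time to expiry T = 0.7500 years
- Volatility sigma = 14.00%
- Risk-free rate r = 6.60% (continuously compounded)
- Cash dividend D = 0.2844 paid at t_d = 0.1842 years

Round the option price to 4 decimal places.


Answer: Price = 0.9241

Derivation:
PV(D) = D * exp(-r * t_d) = 0.2844 * 0.98791640 = 0.28096342
S_0' = S_0 - PV(D) = 27.9800 - 0.28096342 = 27.69903658
d1 = (ln(S_0'/K) + (r + sigma^2/2)*T) / (sigma*sqrt(T)) = 0.32690501
d2 = d1 - sigma*sqrt(T) = 0.20566145
exp(-rT) = 0.95170516
N(-d1) = 0.37186987; N(-d2) = 0.41852769
P = K * exp(-rT) * N(-d2) - S_0' * N(-d1) = 28.1800 * 0.95170516 * 0.41852769 - 27.69903658 * 0.37186987 = 0.9241


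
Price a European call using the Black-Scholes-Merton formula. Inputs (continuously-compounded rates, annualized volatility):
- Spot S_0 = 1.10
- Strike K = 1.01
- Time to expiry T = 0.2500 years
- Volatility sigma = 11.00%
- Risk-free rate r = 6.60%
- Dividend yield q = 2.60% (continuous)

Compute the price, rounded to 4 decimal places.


d1 = (ln(S/K) + (r - q + 0.5*sigma^2) * T) / (sigma * sqrt(T)) = 1.76131544
d2 = d1 - sigma * sqrt(T) = 1.70631544
exp(-rT) = 0.98363538; exp(-qT) = 0.99352108
C = S_0 * exp(-qT) * N(d1) - K * exp(-rT) * N(d2)
N(d1) = 0.96090749; N(d2) = 0.95602532
C = 1.1000 * 0.99352108 * 0.96090749 - 1.0100 * 0.98363538 * 0.95602532 = 0.1004

Answer: Price = 0.1004


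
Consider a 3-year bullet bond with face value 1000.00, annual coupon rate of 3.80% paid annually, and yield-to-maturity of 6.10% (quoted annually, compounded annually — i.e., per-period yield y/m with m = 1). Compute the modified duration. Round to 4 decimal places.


Coupon per period c = face * coupon_rate / m = 38.000000
Periods per year m = 1; per-period yield y/m = 0.061000
Number of cashflows N = 3
Cashflows (t years, CF_t, discount factor 1/(1+y/m)^(m*t), PV):
  t = 1.0000: CF_t = 38.000000, DF = 0.942507, PV = 35.815269
  t = 2.0000: CF_t = 38.000000, DF = 0.888320, PV = 33.756144
  t = 3.0000: CF_t = 1038.000000, DF = 0.837247, PV = 869.062883
Price P = sum_t PV_t = 938.634295
First compute Macaulay numerator sum_t t * PV_t:
  t * PV_t at t = 1.0000: 35.815269
  t * PV_t at t = 2.0000: 67.512288
  t * PV_t at t = 3.0000: 2607.188648
Macaulay duration D = 2710.516205 / 938.634295 = 2.887723
Modified duration = D / (1 + y/m) = 2.887723 / (1 + 0.061000) = 2.721700

Answer: Modified duration = 2.7217


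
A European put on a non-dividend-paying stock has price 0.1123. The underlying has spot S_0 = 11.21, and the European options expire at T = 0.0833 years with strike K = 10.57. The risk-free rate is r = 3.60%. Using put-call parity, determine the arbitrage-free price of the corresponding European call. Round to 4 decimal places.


Put-call parity: C - P = S_0 * exp(-qT) - K * exp(-rT).
S_0 * exp(-qT) = 11.2100 * 1.00000000 = 11.21000000
K * exp(-rT) = 10.5700 * 0.99700569 = 10.53835016
C = P + S*exp(-qT) - K*exp(-rT)
C = 0.1123 + 11.21000000 - 10.53835016 = 0.7839

Answer: Call price = 0.7839


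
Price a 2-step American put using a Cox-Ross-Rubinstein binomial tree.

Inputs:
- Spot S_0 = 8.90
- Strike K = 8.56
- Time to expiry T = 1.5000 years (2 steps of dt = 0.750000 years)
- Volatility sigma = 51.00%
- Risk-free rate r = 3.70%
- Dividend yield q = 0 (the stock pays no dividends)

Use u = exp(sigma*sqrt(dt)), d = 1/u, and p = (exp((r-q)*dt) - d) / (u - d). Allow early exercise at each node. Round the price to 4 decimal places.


dt = T/N = 0.750000
u = exp(sigma*sqrt(dt)) = 1.555307; d = 1/u = 0.642960
p = (exp((r-q)*dt) - d) / (u - d) = 0.422184
Discount per step: exp(-r*dt) = 0.972631
Stock lattice S(k, i) with i counting down-moves:
  k=0: S(0,0) = 8.9000
  k=1: S(1,0) = 13.8422; S(1,1) = 5.7223
  k=2: S(2,0) = 21.5289; S(2,1) = 8.9000; S(2,2) = 3.6792
Terminal payoffs V(N, i) = max(K - S_T, 0):
  V(2,0) = 0.000000; V(2,1) = 0.000000; V(2,2) = 4.880763
Backward induction: V(k, i) = exp(-r*dt) * [p * V(k+1, i) + (1-p) * V(k+1, i+1)]; then take max(V_cont, immediate exercise) for American.
  V(1,0) = exp(-r*dt) * [p*0.000000 + (1-p)*0.000000] = 0.000000; exercise = 0.000000; V(1,0) = max -> 0.000000
  V(1,1) = exp(-r*dt) * [p*0.000000 + (1-p)*4.880763] = 2.742997; exercise = 2.837657; V(1,1) = max -> 2.837657
  V(0,0) = exp(-r*dt) * [p*0.000000 + (1-p)*2.837657] = 1.594768; exercise = 0.000000; V(0,0) = max -> 1.594768

Answer: Price = V(0,0) = 1.5948


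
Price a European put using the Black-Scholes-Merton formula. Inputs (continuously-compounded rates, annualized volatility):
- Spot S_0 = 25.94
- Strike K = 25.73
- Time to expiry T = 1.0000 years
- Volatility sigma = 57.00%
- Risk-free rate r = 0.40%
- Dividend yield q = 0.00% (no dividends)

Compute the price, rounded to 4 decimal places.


d1 = (ln(S/K) + (r - q + 0.5*sigma^2) * T) / (sigma * sqrt(T)) = 0.30627816
d2 = d1 - sigma * sqrt(T) = -0.26372184
exp(-rT) = 0.99600799; exp(-qT) = 1.00000000
P = K * exp(-rT) * N(-d2) - S_0 * exp(-qT) * N(-d1)
N(-d1) = 0.37969643; N(-d2) = 0.60400287
P = 25.7300 * 0.99600799 * 0.60400287 - 25.9400 * 1.00000000 * 0.37969643 = 5.6296

Answer: Price = 5.6296


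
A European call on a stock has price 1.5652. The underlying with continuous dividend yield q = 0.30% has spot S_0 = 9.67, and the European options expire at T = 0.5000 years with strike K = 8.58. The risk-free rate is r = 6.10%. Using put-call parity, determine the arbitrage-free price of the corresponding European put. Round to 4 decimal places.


Put-call parity: C - P = S_0 * exp(-qT) - K * exp(-rT).
S_0 * exp(-qT) = 9.6700 * 0.99850112 = 9.65550587
K * exp(-rT) = 8.5800 * 0.96996043 = 8.32226051
P = C - S*exp(-qT) + K*exp(-rT)
P = 1.5652 - 9.65550587 + 8.32226051 = 0.2320

Answer: Put price = 0.2320
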